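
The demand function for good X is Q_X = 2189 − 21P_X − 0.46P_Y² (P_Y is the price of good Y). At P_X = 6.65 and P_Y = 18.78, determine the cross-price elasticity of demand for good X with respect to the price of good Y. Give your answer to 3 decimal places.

-0.172

At P_X = 6.65 and P_Y = 18.78: Q_X = 1887.113.
∂Q_X/∂P_Y = -0.92P_Y = -0.92(18.78) = -17.2776.
ε = (∂Q_X/∂P_Y)(P_Y/Q_X) = -17.2776 × (18.78/1887.113) ≈ -0.172.
ε < 0: complements.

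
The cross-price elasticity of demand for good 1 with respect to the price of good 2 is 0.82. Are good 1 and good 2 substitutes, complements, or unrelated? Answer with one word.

ε = 0.82 > 0, so a higher price of good 2 raises demand for good 1: substitutes.

substitutes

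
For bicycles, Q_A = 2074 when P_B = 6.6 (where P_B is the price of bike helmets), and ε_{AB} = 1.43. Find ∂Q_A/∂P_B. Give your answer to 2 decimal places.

449.37

ε = (∂Q_A/∂P_B)·(P_B/Q_A) ⇒ ∂Q_A/∂P_B = ε·Q_A/P_B = 1.43 × 2074/6.6 ≈ 449.37.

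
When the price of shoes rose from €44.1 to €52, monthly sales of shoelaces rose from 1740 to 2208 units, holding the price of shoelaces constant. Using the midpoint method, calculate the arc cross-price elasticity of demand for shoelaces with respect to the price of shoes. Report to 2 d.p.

1.44

ΔQ_A = 2208 − 1740 = 468; ΔP_B = 52 − 44.1 = 7.9.
Midpoints: Q̄_A = 1974.0, P̄_B = 48.05.
ε = (ΔQ_A/Q̄_A)/(ΔP_B/P̄_B) = (468/1974.0)/(7.9/48.05) ≈ 1.44.
ε > 0: shoelaces and shoes are substitutes.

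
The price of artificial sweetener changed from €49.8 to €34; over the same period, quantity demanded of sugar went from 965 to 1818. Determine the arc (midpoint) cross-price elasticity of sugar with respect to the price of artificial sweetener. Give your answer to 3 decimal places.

ΔQ_A = 1818 − 965 = 853; ΔP_B = 34 − 49.8 = -15.8.
Midpoints: Q̄_A = 1391.5, P̄_B = 41.90.
ε = (ΔQ_A/Q̄_A)/(ΔP_B/P̄_B) = (853/1391.5)/(-15.8/41.90) ≈ -1.626.
ε < 0: sugar and artificial sweetener are complements.

-1.626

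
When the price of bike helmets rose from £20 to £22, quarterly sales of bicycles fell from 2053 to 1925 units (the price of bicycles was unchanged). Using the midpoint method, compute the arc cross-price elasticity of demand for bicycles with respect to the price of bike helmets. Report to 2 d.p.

-0.68

ΔQ_A = 1925 − 2053 = -128; ΔP_B = 22 − 20 = 2.
Midpoints: Q̄_A = 1989.0, P̄_B = 21.00.
ε = (ΔQ_A/Q̄_A)/(ΔP_B/P̄_B) = (-128/1989.0)/(2/21.00) ≈ -0.68.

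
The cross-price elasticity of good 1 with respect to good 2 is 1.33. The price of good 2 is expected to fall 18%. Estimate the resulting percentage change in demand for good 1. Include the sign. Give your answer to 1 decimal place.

-23.9%

%ΔQ ≈ ε × %ΔP of good 2 = 1.33 × (-18%) = -23.9%.
Demand for good 1 falls by about 23.9%.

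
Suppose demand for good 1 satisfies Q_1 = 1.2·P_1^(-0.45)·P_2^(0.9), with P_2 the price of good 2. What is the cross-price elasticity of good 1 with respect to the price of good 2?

0.90

In a log-linear (constant-elasticity) demand function, the coefficient on the exponent of P_2 is the cross-price elasticity.
ε = 0.90. Positive, so good 1 and good 2 are substitutes.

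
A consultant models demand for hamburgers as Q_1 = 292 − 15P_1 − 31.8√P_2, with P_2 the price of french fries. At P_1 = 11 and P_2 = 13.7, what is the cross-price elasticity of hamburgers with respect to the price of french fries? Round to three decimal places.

-6.330

At P_1 = 11 and P_2 = 13.7: Q_1 = 9.297.
∂Q_1/∂P_2 = -31.8/(2√P_2) = -31.8/(2√13.7) = -4.2957.
ε = (∂Q_1/∂P_2)(P_2/Q_1) = -4.2957 × (13.7/9.297) ≈ -6.330.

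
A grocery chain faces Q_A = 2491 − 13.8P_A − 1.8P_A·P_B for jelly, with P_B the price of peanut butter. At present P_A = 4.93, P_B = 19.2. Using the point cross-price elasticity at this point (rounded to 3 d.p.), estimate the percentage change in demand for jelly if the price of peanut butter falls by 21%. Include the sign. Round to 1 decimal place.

At P_A = 4.93, P_B = 19.2: Q_A = 2252.585.
∂Q_A/∂P_B = -1.8P_A = -8.8740.
ε = (∂Q_A/∂P_B)(P_B/Q_A) = -8.8740 × 19.2/2252.585 ≈ -0.076.
%ΔQ_A ≈ ε × %ΔP_B = -0.076 × (-21%) = 1.6%.

1.6%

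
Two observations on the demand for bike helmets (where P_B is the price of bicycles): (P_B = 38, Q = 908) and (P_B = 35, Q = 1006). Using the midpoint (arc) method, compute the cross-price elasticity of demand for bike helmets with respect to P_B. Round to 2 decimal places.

ΔQ_A = 1006 − 908 = 98; ΔP_B = 35 − 38 = -3.
Midpoints: Q̄_A = 957.0, P̄_B = 36.50.
ε = (ΔQ_A/Q̄_A)/(ΔP_B/P̄_B) = (98/957.0)/(-3/36.50) ≈ -1.25.

-1.25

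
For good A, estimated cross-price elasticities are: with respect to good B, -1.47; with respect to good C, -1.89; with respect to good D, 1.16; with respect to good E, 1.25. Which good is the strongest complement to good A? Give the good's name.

good C

Complements have ε < 0. The most negative value is -1.89 (good C).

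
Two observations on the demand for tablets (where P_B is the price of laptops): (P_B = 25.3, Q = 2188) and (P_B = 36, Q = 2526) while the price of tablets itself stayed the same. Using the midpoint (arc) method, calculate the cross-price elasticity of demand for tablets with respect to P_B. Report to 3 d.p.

ΔQ_A = 2526 − 2188 = 338; ΔP_B = 36 − 25.3 = 10.7.
Midpoints: Q̄_A = 2357.0, P̄_B = 30.65.
ε = (ΔQ_A/Q̄_A)/(ΔP_B/P̄_B) = (338/2357.0)/(10.7/30.65) ≈ 0.411.

0.411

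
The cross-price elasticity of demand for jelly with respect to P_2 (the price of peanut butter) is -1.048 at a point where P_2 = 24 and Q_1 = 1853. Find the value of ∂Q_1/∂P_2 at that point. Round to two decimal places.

-80.91

ε = (∂Q_1/∂P_2)·(P_2/Q_1) ⇒ ∂Q_1/∂P_2 = ε·Q_1/P_2 = -1.048 × 1853/24 ≈ -80.91.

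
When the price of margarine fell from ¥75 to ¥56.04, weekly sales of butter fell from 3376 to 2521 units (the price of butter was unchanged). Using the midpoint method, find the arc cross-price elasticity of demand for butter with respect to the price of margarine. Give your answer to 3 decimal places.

ΔQ_A = 2521 − 3376 = -855; ΔP_B = 56.04 − 75 = -18.96.
Midpoints: Q̄_A = 2948.5, P̄_B = 65.52.
ε = (ΔQ_A/Q̄_A)/(ΔP_B/P̄_B) = (-855/2948.5)/(-18.96/65.52) ≈ 1.002.
ε > 0: butter and margarine are substitutes.

1.002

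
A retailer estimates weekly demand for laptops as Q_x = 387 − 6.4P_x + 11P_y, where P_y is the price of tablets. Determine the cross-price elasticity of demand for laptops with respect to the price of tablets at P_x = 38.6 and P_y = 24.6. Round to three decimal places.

0.659

At P_x = 38.6 and P_y = 24.6: Q_x = 410.56.
∂Q_x/∂P_y = 11.
ε = (∂Q_x/∂P_y)(P_y/Q_x) = 11 × (24.6/410.56) ≈ 0.659.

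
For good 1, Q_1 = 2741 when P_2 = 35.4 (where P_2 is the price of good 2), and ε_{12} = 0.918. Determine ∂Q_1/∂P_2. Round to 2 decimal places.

71.08

ε = (∂Q_1/∂P_2)·(P_2/Q_1) ⇒ ∂Q_1/∂P_2 = ε·Q_1/P_2 = 0.918 × 2741/35.4 ≈ 71.08.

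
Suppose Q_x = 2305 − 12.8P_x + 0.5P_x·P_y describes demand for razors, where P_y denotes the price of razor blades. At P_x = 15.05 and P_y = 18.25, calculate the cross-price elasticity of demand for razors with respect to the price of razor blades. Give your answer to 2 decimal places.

0.06

At P_x = 15.05 and P_y = 18.25: Q_x = 2249.691.
∂Q_x/∂P_y = 0.5P_x = 0.5(15.05) = 7.5250.
ε = (∂Q_x/∂P_y)(P_y/Q_x) = 7.5250 × (18.25/2249.691) ≈ 0.06.
ε > 0: substitutes.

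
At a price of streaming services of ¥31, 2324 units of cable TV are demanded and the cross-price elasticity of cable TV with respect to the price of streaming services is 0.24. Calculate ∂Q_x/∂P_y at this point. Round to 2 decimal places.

ε = (∂Q_x/∂P_y)·(P_y/Q_x) ⇒ ∂Q_x/∂P_y = ε·Q_x/P_y = 0.24 × 2324/31 ≈ 17.99.

17.99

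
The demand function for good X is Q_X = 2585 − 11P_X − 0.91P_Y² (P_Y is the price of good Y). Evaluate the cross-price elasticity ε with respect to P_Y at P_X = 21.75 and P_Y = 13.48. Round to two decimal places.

-0.15

At P_X = 21.75 and P_Y = 13.48: Q_X = 2180.394.
∂Q_X/∂P_Y = -1.82P_Y = -1.82(13.48) = -24.5336.
ε = (∂Q_X/∂P_Y)(P_Y/Q_X) = -24.5336 × (13.48/2180.394) ≈ -0.15.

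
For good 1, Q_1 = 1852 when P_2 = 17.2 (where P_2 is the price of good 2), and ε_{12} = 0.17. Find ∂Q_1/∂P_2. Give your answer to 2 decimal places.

18.30

ε = (∂Q_1/∂P_2)·(P_2/Q_1) ⇒ ∂Q_1/∂P_2 = ε·Q_1/P_2 = 0.17 × 1852/17.2 ≈ 18.30.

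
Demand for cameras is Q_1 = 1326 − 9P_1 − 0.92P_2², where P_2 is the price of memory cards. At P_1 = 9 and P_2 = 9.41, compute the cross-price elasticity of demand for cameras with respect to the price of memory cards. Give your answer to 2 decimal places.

-0.14

At P_1 = 9 and P_2 = 9.41: Q_1 = 1163.536.
∂Q_1/∂P_2 = -1.84P_2 = -1.84(9.41) = -17.3144.
ε = (∂Q_1/∂P_2)(P_2/Q_1) = -17.3144 × (9.41/1163.536) ≈ -0.14.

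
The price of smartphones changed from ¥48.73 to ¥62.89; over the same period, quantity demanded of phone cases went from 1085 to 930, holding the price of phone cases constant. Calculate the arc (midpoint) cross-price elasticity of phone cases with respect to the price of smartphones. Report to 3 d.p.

-0.606

ΔQ_A = 930 − 1085 = -155; ΔP_B = 62.89 − 48.73 = 14.16.
Midpoints: Q̄_A = 1007.5, P̄_B = 55.81.
ε = (ΔQ_A/Q̄_A)/(ΔP_B/P̄_B) = (-155/1007.5)/(14.16/55.81) ≈ -0.606.
ε < 0: phone cases and smartphones are complements.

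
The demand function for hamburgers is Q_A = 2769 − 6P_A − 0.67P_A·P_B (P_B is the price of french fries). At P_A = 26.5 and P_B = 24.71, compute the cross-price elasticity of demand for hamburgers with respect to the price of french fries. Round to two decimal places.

-0.20

At P_A = 26.5 and P_B = 24.71: Q_A = 2171.274.
∂Q_A/∂P_B = -0.67P_A = -0.67(26.5) = -17.7550.
ε = (∂Q_A/∂P_B)(P_B/Q_A) = -17.7550 × (24.71/2171.274) ≈ -0.20.
ε < 0: complements.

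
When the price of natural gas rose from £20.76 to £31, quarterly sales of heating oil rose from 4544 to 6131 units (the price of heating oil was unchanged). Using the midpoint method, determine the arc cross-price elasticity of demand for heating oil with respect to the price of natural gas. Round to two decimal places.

0.75

ΔQ_A = 6131 − 4544 = 1587; ΔP_B = 31 − 20.76 = 10.24.
Midpoints: Q̄_A = 5337.5, P̄_B = 25.88.
ε = (ΔQ_A/Q̄_A)/(ΔP_B/P̄_B) = (1587/5337.5)/(10.24/25.88) ≈ 0.75.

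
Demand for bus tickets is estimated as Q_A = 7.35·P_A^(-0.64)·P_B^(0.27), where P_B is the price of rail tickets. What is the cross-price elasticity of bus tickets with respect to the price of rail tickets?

In a log-linear (constant-elasticity) demand function, the coefficient on the exponent of P_B is the cross-price elasticity.
ε = 0.27. Positive, so bus tickets and rail tickets are substitutes.

0.27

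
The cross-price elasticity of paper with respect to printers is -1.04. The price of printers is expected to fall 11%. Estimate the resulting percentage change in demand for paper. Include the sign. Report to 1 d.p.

11.4%

%ΔQ ≈ ε × %ΔP of printers = -1.04 × (-11%) = 11.4%.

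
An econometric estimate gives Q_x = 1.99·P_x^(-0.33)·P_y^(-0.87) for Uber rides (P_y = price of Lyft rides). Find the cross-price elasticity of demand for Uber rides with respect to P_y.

In a log-linear (constant-elasticity) demand function, the coefficient on the exponent of P_y is the cross-price elasticity.
ε = -0.87. Negative, so Uber rides and Lyft rides are complements.

-0.87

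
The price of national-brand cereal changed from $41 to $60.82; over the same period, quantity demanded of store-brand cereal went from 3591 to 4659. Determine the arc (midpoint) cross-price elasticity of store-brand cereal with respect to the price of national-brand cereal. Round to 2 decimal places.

0.67

ΔQ_A = 4659 − 3591 = 1068; ΔP_B = 60.82 − 41 = 19.82.
Midpoints: Q̄_A = 4125.0, P̄_B = 50.91.
ε = (ΔQ_A/Q̄_A)/(ΔP_B/P̄_B) = (1068/4125.0)/(19.82/50.91) ≈ 0.67.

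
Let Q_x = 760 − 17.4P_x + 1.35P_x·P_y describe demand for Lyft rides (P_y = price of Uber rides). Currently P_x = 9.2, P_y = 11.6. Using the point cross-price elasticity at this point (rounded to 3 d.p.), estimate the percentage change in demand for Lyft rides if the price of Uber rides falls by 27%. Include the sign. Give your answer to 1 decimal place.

At P_x = 9.2, P_y = 11.6: Q_x = 743.992.
∂Q_x/∂P_y = 1.35P_x = 12.4200.
ε = (∂Q_x/∂P_y)(P_y/Q_x) = 12.4200 × 11.6/743.992 ≈ 0.194.
%ΔQ_x ≈ ε × %ΔP_y = 0.194 × (-27%) = -5.2%.

-5.2%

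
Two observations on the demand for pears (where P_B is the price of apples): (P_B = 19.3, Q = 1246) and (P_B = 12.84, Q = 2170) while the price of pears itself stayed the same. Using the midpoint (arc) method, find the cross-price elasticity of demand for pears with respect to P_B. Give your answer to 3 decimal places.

-1.346

ΔQ_A = 2170 − 1246 = 924; ΔP_B = 12.84 − 19.3 = -6.46.
Midpoints: Q̄_A = 1708.0, P̄_B = 16.07.
ε = (ΔQ_A/Q̄_A)/(ΔP_B/P̄_B) = (924/1708.0)/(-6.46/16.07) ≈ -1.346.
ε < 0: pears and apples are complements.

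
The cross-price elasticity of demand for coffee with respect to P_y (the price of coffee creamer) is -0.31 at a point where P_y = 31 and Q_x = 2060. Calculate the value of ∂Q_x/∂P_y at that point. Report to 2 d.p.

-20.60

ε = (∂Q_x/∂P_y)·(P_y/Q_x) ⇒ ∂Q_x/∂P_y = ε·Q_x/P_y = -0.31 × 2060/31 ≈ -20.60.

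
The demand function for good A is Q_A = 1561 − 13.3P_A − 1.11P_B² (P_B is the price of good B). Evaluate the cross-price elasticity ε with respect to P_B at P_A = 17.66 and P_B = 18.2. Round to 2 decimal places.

At P_A = 17.66 and P_B = 18.2: Q_A = 958.446.
∂Q_A/∂P_B = -2.22P_B = -2.22(18.2) = -40.4040.
ε = (∂Q_A/∂P_B)(P_B/Q_A) = -40.4040 × (18.2/958.446) ≈ -0.77.
ε < 0: complements.

-0.77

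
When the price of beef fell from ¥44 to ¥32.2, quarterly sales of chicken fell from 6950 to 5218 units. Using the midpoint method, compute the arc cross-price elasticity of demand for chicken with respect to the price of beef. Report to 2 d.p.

ΔQ_A = 5218 − 6950 = -1732; ΔP_B = 32.2 − 44 = -11.8.
Midpoints: Q̄_A = 6084.0, P̄_B = 38.10.
ε = (ΔQ_A/Q̄_A)/(ΔP_B/P̄_B) = (-1732/6084.0)/(-11.8/38.10) ≈ 0.92.

0.92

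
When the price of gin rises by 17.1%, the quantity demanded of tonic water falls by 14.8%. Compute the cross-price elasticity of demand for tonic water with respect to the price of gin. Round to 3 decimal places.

-0.865

ε = (%ΔQ of tonic water) / (%ΔP of gin) = (-14.8%) / (17.1%) ≈ -0.865.
Negative cross-price elasticity: complements.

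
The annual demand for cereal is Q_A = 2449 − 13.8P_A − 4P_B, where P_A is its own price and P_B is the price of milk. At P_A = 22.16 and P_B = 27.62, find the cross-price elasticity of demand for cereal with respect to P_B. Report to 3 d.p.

-0.054

At P_A = 22.16 and P_B = 27.62: Q_A = 2032.712.
∂Q_A/∂P_B = -4.
ε = (∂Q_A/∂P_B)(P_B/Q_A) = -4 × (27.62/2032.712) ≈ -0.054.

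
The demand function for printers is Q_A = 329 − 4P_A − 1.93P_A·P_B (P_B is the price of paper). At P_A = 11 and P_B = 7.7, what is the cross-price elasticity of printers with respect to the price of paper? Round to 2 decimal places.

At P_A = 11 and P_B = 7.7: Q_A = 121.529.
∂Q_A/∂P_B = -1.93P_A = -1.93(11) = -21.2300.
ε = (∂Q_A/∂P_B)(P_B/Q_A) = -21.2300 × (7.7/121.529) ≈ -1.35.
ε < 0: complements.

-1.35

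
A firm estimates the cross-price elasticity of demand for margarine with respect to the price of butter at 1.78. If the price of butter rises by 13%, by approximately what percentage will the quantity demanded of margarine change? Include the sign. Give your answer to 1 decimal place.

%ΔQ ≈ ε × %ΔP of butter = 1.78 × (13%) = 23.1%.
Demand for margarine rises by about 23.1%.

23.1%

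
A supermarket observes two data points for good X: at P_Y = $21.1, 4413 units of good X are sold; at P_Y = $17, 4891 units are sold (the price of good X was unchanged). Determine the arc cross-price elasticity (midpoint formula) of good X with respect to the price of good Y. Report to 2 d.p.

-0.48

ΔQ_X = 4891 − 4413 = 478; ΔP_Y = 17 − 21.1 = -4.1.
Midpoints: Q̄_X = 4652.0, P̄_Y = 19.05.
ε = (ΔQ_X/Q̄_X)/(ΔP_Y/P̄_Y) = (478/4652.0)/(-4.1/19.05) ≈ -0.48.
ε < 0: good X and good Y are complements.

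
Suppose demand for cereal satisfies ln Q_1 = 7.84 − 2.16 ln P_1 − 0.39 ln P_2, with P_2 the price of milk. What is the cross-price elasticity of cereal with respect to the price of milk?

In a log-linear (constant-elasticity) demand function, the coefficient on ln P_2 is the cross-price elasticity.
ε = -0.39. Negative, so cereal and milk are complements.

-0.39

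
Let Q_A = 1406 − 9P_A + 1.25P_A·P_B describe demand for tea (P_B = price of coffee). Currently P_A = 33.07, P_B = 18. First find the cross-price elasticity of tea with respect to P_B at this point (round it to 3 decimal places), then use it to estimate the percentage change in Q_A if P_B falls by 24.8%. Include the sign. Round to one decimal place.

At P_A = 33.07, P_B = 18: Q_A = 1852.445.
∂Q_A/∂P_B = 1.25P_A = 41.3375.
ε = (∂Q_A/∂P_B)(P_B/Q_A) = 41.3375 × 18/1852.445 ≈ 0.402.
%ΔQ_A ≈ ε × %ΔP_B = 0.402 × (-24.8%) = -10.0%.

-10.0%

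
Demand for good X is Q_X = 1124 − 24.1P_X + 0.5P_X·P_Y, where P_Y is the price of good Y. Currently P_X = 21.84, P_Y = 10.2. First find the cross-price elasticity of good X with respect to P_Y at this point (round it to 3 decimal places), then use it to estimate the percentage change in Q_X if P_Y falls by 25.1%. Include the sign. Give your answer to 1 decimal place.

-3.9%

At P_X = 21.84, P_Y = 10.2: Q_X = 709.04.
∂Q_X/∂P_Y = 0.5P_X = 10.9200.
ε = (∂Q_X/∂P_Y)(P_Y/Q_X) = 10.9200 × 10.2/709.04 ≈ 0.157.
%ΔQ_X ≈ ε × %ΔP_Y = 0.157 × (-25.1%) = -3.9%.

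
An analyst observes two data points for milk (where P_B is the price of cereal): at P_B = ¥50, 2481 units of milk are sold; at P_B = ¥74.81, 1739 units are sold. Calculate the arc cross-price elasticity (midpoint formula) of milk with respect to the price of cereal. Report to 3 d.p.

-0.885

ΔQ_A = 1739 − 2481 = -742; ΔP_B = 74.81 − 50 = 24.81.
Midpoints: Q̄_A = 2110.0, P̄_B = 62.41.
ε = (ΔQ_A/Q̄_A)/(ΔP_B/P̄_B) = (-742/2110.0)/(24.81/62.41) ≈ -0.885.
ε < 0: milk and cereal are complements.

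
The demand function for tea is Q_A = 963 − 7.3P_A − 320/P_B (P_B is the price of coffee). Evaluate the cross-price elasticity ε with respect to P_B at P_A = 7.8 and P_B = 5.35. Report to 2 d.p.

0.07

At P_A = 7.8 and P_B = 5.35: Q_A = 846.247.
∂Q_A/∂P_B = 320/P_B² = 11.1800.
ε = (∂Q_A/∂P_B)(P_B/Q_A) = 11.1800 × (5.35/846.247) ≈ 0.07.
ε > 0: substitutes.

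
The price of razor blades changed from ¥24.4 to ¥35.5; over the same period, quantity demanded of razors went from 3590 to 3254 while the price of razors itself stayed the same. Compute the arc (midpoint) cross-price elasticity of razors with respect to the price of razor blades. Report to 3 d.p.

-0.265

ΔQ_A = 3254 − 3590 = -336; ΔP_B = 35.5 − 24.4 = 11.1.
Midpoints: Q̄_A = 3422.0, P̄_B = 29.95.
ε = (ΔQ_A/Q̄_A)/(ΔP_B/P̄_B) = (-336/3422.0)/(11.1/29.95) ≈ -0.265.
ε < 0: razors and razor blades are complements.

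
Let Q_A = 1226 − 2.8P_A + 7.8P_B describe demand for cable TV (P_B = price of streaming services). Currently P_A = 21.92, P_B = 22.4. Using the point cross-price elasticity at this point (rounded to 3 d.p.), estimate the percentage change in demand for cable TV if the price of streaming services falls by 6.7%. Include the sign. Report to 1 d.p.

-0.9%

At P_A = 21.92, P_B = 22.4: Q_A = 1339.344.
∂Q_A/∂P_B = 7.8.
ε = (∂Q_A/∂P_B)(P_B/Q_A) = 7.8000 × 22.4/1339.344 ≈ 0.130.
%ΔQ_A ≈ ε × %ΔP_B = 0.130 × (-6.7%) = -0.9%.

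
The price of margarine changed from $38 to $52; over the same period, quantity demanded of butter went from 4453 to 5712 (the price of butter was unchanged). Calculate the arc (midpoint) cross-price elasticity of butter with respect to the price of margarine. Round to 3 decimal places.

0.796

ΔQ_A = 5712 − 4453 = 1259; ΔP_B = 52 − 38 = 14.
Midpoints: Q̄_A = 5082.5, P̄_B = 45.00.
ε = (ΔQ_A/Q̄_A)/(ΔP_B/P̄_B) = (1259/5082.5)/(14/45.00) ≈ 0.796.
ε > 0: butter and margarine are substitutes.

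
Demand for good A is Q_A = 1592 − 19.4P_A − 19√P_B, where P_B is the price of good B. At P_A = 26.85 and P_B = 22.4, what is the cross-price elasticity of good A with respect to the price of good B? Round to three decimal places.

At P_A = 26.85 and P_B = 22.4: Q_A = 981.186.
∂Q_A/∂P_B = -19/(2√P_B) = -19/(2√22.4) = -2.0072.
ε = (∂Q_A/∂P_B)(P_B/Q_A) = -2.0072 × (22.4/981.186) ≈ -0.046.

-0.046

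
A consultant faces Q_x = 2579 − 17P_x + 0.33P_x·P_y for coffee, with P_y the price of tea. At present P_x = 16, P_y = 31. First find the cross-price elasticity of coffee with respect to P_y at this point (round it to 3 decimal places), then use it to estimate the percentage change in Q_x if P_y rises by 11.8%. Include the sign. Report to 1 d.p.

0.8%

At P_x = 16, P_y = 31: Q_x = 2470.68.
∂Q_x/∂P_y = 0.33P_x = 5.2800.
ε = (∂Q_x/∂P_y)(P_y/Q_x) = 5.2800 × 31/2470.68 ≈ 0.066.
%ΔQ_x ≈ ε × %ΔP_y = 0.066 × (11.8%) = 0.8%.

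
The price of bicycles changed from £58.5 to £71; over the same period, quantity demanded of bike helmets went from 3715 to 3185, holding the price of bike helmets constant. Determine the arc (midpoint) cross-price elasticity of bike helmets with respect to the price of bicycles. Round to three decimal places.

ΔQ_A = 3185 − 3715 = -530; ΔP_B = 71 − 58.5 = 12.5.
Midpoints: Q̄_A = 3450.0, P̄_B = 64.75.
ε = (ΔQ_A/Q̄_A)/(ΔP_B/P̄_B) = (-530/3450.0)/(12.5/64.75) ≈ -0.796.

-0.796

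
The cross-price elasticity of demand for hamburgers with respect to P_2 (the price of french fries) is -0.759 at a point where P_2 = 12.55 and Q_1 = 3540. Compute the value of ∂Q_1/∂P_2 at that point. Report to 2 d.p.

ε = (∂Q_1/∂P_2)·(P_2/Q_1) ⇒ ∂Q_1/∂P_2 = ε·Q_1/P_2 = -0.759 × 3540/12.55 ≈ -214.09.

-214.09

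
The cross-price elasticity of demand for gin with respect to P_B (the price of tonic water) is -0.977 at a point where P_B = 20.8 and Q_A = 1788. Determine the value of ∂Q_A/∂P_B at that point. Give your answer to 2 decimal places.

-83.98

ε = (∂Q_A/∂P_B)·(P_B/Q_A) ⇒ ∂Q_A/∂P_B = ε·Q_A/P_B = -0.977 × 1788/20.8 ≈ -83.98.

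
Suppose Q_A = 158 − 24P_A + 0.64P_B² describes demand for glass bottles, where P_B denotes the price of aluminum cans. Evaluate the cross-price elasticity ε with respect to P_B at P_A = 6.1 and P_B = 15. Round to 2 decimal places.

1.85

At P_A = 6.1 and P_B = 15: Q_A = 155.6.
∂Q_A/∂P_B = 1.28P_B = 1.28(15) = 19.2000.
ε = (∂Q_A/∂P_B)(P_B/Q_A) = 19.2000 × (15/155.6) ≈ 1.85.
ε > 0: substitutes.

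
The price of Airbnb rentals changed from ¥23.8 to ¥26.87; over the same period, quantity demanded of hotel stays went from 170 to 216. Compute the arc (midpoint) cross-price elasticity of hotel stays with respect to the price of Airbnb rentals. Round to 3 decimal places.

ΔQ_A = 216 − 170 = 46; ΔP_B = 26.87 − 23.8 = 3.07.
Midpoints: Q̄_A = 193.0, P̄_B = 25.34.
ε = (ΔQ_A/Q̄_A)/(ΔP_B/P̄_B) = (46/193.0)/(3.07/25.34) ≈ 1.967.
ε > 0: hotel stays and Airbnb rentals are substitutes.

1.967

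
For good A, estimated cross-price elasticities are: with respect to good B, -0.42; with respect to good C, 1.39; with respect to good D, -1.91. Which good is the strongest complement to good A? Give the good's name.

Complements have ε < 0. The most negative value is -1.91 (good D).

good D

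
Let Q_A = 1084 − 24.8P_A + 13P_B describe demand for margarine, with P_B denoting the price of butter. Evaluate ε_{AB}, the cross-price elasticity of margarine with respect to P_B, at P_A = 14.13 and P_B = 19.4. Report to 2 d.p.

At P_A = 14.13 and P_B = 19.4: Q_A = 985.776.
∂Q_A/∂P_B = 13.
ε = (∂Q_A/∂P_B)(P_B/Q_A) = 13 × (19.4/985.776) ≈ 0.26.
Since ε > 0, margarine and butter are substitutes.

0.26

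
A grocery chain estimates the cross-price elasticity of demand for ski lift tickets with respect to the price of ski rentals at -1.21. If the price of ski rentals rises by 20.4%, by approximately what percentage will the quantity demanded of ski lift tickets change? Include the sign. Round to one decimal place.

-24.7%

%ΔQ ≈ ε × %ΔP of ski rentals = -1.21 × (20.4%) = -24.7%.
Demand for ski lift tickets falls by about 24.7%.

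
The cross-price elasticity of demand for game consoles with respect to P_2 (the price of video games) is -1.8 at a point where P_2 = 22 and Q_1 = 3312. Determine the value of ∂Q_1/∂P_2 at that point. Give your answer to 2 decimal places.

ε = (∂Q_1/∂P_2)·(P_2/Q_1) ⇒ ∂Q_1/∂P_2 = ε·Q_1/P_2 = -1.8 × 3312/22 ≈ -270.98.

-270.98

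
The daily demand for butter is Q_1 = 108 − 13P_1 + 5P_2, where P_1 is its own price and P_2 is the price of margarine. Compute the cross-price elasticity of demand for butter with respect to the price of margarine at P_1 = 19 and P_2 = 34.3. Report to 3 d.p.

At P_1 = 19 and P_2 = 34.3: Q_1 = 32.5.
∂Q_1/∂P_2 = 5.
ε = (∂Q_1/∂P_2)(P_2/Q_1) = 5 × (34.3/32.5) ≈ 5.277.

5.277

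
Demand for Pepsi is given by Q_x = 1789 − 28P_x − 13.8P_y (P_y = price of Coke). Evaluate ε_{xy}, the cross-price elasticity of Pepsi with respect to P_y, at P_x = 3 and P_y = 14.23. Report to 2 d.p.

-0.13

At P_x = 3 and P_y = 14.23: Q_x = 1508.626.
∂Q_x/∂P_y = -13.8.
ε = (∂Q_x/∂P_y)(P_y/Q_x) = -13.8 × (14.23/1508.626) ≈ -0.13.
Since ε < 0, Pepsi and Coke are complements.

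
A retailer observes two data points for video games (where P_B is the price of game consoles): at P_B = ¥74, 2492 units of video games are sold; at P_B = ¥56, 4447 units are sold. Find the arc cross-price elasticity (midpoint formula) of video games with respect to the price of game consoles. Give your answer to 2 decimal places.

-2.03

ΔQ_A = 4447 − 2492 = 1955; ΔP_B = 56 − 74 = -18.
Midpoints: Q̄_A = 3469.5, P̄_B = 65.00.
ε = (ΔQ_A/Q̄_A)/(ΔP_B/P̄_B) = (1955/3469.5)/(-18/65.00) ≈ -2.03.
ε < 0: video games and game consoles are complements.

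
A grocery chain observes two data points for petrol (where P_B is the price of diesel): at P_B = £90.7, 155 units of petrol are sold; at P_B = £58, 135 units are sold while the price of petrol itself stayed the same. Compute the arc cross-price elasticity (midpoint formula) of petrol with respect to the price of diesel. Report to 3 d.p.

ΔQ_A = 135 − 155 = -20; ΔP_B = 58 − 90.7 = -32.7.
Midpoints: Q̄_A = 145.0, P̄_B = 74.35.
ε = (ΔQ_A/Q̄_A)/(ΔP_B/P̄_B) = (-20/145.0)/(-32.7/74.35) ≈ 0.314.

0.314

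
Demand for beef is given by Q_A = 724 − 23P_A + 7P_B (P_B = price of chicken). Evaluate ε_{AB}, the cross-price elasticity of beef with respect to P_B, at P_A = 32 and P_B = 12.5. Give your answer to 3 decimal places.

1.159

At P_A = 32 and P_B = 12.5: Q_A = 75.5.
∂Q_A/∂P_B = 7.
ε = (∂Q_A/∂P_B)(P_B/Q_A) = 7 × (12.5/75.5) ≈ 1.159.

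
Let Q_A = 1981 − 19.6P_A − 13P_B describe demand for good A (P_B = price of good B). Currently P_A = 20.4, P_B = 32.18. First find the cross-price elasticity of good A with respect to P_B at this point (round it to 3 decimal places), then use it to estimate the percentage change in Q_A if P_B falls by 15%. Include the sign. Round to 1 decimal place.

At P_A = 20.4, P_B = 32.18: Q_A = 1162.82.
∂Q_A/∂P_B = -13.
ε = (∂Q_A/∂P_B)(P_B/Q_A) = -13.0000 × 32.18/1162.82 ≈ -0.360.
%ΔQ_A ≈ ε × %ΔP_B = -0.360 × (-15%) = 5.4%.

5.4%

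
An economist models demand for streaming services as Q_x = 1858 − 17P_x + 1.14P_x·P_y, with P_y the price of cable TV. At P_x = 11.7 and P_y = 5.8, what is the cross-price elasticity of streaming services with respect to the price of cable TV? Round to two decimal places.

At P_x = 11.7 and P_y = 5.8: Q_x = 1736.460.
∂Q_x/∂P_y = 1.14P_x = 1.14(11.7) = 13.3380.
ε = (∂Q_x/∂P_y)(P_y/Q_x) = 13.3380 × (5.8/1736.460) ≈ 0.04.

0.04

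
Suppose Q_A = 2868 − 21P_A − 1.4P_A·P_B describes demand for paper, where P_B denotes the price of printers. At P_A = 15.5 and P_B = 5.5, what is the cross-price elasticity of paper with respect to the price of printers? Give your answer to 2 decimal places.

At P_A = 15.5 and P_B = 5.5: Q_A = 2423.15.
∂Q_A/∂P_B = -1.4P_A = -1.4(15.5) = -21.7000.
ε = (∂Q_A/∂P_B)(P_B/Q_A) = -21.7000 × (5.5/2423.15) ≈ -0.05.

-0.05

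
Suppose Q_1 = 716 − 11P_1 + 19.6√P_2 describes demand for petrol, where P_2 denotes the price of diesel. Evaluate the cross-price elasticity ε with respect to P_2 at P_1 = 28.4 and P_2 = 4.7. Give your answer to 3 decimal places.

At P_1 = 28.4 and P_2 = 4.7: Q_1 = 446.092.
∂Q_1/∂P_2 = 19.6/(2√P_2) = 19.6/(2√4.7) = 4.5204.
ε = (∂Q_1/∂P_2)(P_2/Q_1) = 4.5204 × (4.7/446.092) ≈ 0.048.
ε > 0: substitutes.

0.048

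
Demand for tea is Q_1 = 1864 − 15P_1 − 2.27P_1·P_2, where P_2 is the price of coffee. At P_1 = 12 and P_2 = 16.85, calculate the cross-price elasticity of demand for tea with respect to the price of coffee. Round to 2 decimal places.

At P_1 = 12 and P_2 = 16.85: Q_1 = 1225.006.
∂Q_1/∂P_2 = -2.27P_1 = -2.27(12) = -27.2400.
ε = (∂Q_1/∂P_2)(P_2/Q_1) = -27.2400 × (16.85/1225.006) ≈ -0.37.
ε < 0: complements.

-0.37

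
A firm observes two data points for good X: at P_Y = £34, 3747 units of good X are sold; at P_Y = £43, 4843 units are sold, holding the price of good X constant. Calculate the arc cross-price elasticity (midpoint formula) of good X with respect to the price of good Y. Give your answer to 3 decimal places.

ΔQ_X = 4843 − 3747 = 1096; ΔP_Y = 43 − 34 = 9.
Midpoints: Q̄_X = 4295.0, P̄_Y = 38.50.
ε = (ΔQ_X/Q̄_X)/(ΔP_Y/P̄_Y) = (1096/4295.0)/(9/38.50) ≈ 1.092.
ε > 0: good X and good Y are substitutes.

1.092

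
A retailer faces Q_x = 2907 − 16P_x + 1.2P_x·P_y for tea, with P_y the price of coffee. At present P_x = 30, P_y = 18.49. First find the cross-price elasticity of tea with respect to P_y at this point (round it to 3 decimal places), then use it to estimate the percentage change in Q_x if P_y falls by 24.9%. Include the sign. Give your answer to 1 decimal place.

At P_x = 30, P_y = 18.49: Q_x = 3092.64.
∂Q_x/∂P_y = 1.2P_x = 36.0000.
ε = (∂Q_x/∂P_y)(P_y/Q_x) = 36.0000 × 18.49/3092.64 ≈ 0.215.
%ΔQ_x ≈ ε × %ΔP_y = 0.215 × (-24.9%) = -5.4%.

-5.4%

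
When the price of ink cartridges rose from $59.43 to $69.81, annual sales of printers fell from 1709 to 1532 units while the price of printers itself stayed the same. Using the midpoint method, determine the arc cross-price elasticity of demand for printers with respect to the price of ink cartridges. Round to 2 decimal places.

-0.68

ΔQ_A = 1532 − 1709 = -177; ΔP_B = 69.81 − 59.43 = 10.38.
Midpoints: Q̄_A = 1620.5, P̄_B = 64.62.
ε = (ΔQ_A/Q̄_A)/(ΔP_B/P̄_B) = (-177/1620.5)/(10.38/64.62) ≈ -0.68.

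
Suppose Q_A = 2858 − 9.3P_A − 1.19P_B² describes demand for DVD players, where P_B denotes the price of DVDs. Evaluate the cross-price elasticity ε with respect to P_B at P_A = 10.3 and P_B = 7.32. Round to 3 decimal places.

At P_A = 10.3 and P_B = 7.32: Q_A = 2698.447.
∂Q_A/∂P_B = -2.38P_B = -2.38(7.32) = -17.4216.
ε = (∂Q_A/∂P_B)(P_B/Q_A) = -17.4216 × (7.32/2698.447) ≈ -0.047.

-0.047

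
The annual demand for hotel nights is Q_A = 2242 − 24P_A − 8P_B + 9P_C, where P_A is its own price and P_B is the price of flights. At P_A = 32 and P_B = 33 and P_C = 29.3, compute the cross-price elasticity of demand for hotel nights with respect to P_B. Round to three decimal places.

-0.179

At P_A = 32 and P_B = 33 and P_C = 29.3: Q_A = 1473.7.
∂Q_A/∂P_B = -8.
ε = (∂Q_A/∂P_B)(P_B/Q_A) = -8 × (33/1473.7) ≈ -0.179.
Since ε < 0, hotel nights and flights are complements.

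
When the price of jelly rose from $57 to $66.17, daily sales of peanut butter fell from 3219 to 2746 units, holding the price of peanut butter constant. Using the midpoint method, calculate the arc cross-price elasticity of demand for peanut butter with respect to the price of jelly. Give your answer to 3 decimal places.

ΔQ_A = 2746 − 3219 = -473; ΔP_B = 66.17 − 57 = 9.17.
Midpoints: Q̄_A = 2982.5, P̄_B = 61.59.
ε = (ΔQ_A/Q̄_A)/(ΔP_B/P̄_B) = (-473/2982.5)/(9.17/61.59) ≈ -1.065.
ε < 0: peanut butter and jelly are complements.

-1.065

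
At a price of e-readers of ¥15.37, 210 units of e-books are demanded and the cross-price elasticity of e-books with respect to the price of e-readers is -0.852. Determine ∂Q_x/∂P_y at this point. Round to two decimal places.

-11.64

ε = (∂Q_x/∂P_y)·(P_y/Q_x) ⇒ ∂Q_x/∂P_y = ε·Q_x/P_y = -0.852 × 210/15.37 ≈ -11.64.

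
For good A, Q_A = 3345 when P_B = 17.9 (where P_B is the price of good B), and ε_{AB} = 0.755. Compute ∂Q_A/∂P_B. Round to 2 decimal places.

141.09

ε = (∂Q_A/∂P_B)·(P_B/Q_A) ⇒ ∂Q_A/∂P_B = ε·Q_A/P_B = 0.755 × 3345/17.9 ≈ 141.09.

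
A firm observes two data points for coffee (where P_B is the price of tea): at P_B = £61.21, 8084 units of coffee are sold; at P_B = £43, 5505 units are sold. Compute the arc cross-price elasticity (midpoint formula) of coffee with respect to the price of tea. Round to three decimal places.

ΔQ_A = 5505 − 8084 = -2579; ΔP_B = 43 − 61.21 = -18.21.
Midpoints: Q̄_A = 6794.5, P̄_B = 52.11.
ε = (ΔQ_A/Q̄_A)/(ΔP_B/P̄_B) = (-2579/6794.5)/(-18.21/52.11) ≈ 1.086.
ε > 0: coffee and tea are substitutes.

1.086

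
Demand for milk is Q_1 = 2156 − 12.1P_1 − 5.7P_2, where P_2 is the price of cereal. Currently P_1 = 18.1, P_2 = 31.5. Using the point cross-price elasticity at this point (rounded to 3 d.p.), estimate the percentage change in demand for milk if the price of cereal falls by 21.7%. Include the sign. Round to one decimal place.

At P_1 = 18.1, P_2 = 31.5: Q_1 = 1757.44.
∂Q_1/∂P_2 = -5.7.
ε = (∂Q_1/∂P_2)(P_2/Q_1) = -5.7000 × 31.5/1757.44 ≈ -0.102.
%ΔQ_1 ≈ ε × %ΔP_2 = -0.102 × (-21.7%) = 2.2%.

2.2%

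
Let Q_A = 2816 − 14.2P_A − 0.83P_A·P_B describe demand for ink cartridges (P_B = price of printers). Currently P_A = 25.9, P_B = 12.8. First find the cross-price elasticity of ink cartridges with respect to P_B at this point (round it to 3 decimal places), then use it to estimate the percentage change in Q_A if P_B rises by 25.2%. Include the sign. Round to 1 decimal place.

-3.2%

At P_A = 25.9, P_B = 12.8: Q_A = 2173.058.
∂Q_A/∂P_B = -0.83P_A = -21.4970.
ε = (∂Q_A/∂P_B)(P_B/Q_A) = -21.4970 × 12.8/2173.058 ≈ -0.127.
%ΔQ_A ≈ ε × %ΔP_B = -0.127 × (25.2%) = -3.2%.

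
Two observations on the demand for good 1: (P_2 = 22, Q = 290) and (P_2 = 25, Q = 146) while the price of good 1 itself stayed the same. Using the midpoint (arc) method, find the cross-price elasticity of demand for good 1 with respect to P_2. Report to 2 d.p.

-5.17

ΔQ_1 = 146 − 290 = -144; ΔP_2 = 25 − 22 = 3.
Midpoints: Q̄_1 = 218.0, P̄_2 = 23.50.
ε = (ΔQ_1/Q̄_1)/(ΔP_2/P̄_2) = (-144/218.0)/(3/23.50) ≈ -5.17.
ε < 0: good 1 and good 2 are complements.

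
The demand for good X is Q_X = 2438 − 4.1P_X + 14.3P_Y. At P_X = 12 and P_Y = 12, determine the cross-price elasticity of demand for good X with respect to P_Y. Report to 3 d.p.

0.067

At P_X = 12 and P_Y = 12: Q_X = 2560.4.
∂Q_X/∂P_Y = 14.3.
ε = (∂Q_X/∂P_Y)(P_Y/Q_X) = 14.3 × (12/2560.4) ≈ 0.067.
Since ε > 0, good X and good Y are substitutes.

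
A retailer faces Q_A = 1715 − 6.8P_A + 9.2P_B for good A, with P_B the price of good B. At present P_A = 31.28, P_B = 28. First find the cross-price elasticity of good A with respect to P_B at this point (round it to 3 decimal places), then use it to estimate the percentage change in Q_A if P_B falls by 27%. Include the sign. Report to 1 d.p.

-3.9%

At P_A = 31.28, P_B = 28: Q_A = 1759.896.
∂Q_A/∂P_B = 9.2.
ε = (∂Q_A/∂P_B)(P_B/Q_A) = 9.2000 × 28/1759.896 ≈ 0.146.
%ΔQ_A ≈ ε × %ΔP_B = 0.146 × (-27%) = -3.9%.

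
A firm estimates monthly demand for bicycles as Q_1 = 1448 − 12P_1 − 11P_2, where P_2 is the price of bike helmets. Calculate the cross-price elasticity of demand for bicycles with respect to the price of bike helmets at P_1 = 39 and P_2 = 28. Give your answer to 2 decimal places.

At P_1 = 39 and P_2 = 28: Q_1 = 672.
∂Q_1/∂P_2 = -11.
ε = (∂Q_1/∂P_2)(P_2/Q_1) = -11 × (28/672) ≈ -0.46.
Since ε < 0, bicycles and bike helmets are complements.

-0.46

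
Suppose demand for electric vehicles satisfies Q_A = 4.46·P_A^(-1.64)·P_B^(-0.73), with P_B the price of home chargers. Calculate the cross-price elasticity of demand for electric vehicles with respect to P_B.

-0.73

In a log-linear (constant-elasticity) demand function, the coefficient on the exponent of P_B is the cross-price elasticity.
ε = -0.73. Negative, so electric vehicles and home chargers are complements.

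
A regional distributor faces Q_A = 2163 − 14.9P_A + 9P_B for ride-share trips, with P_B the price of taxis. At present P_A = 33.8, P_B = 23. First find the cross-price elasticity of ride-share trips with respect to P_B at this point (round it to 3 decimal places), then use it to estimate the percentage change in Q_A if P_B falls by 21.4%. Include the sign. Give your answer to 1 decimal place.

-2.4%

At P_A = 33.8, P_B = 23: Q_A = 1866.38.
∂Q_A/∂P_B = 9.
ε = (∂Q_A/∂P_B)(P_B/Q_A) = 9.0000 × 23/1866.38 ≈ 0.111.
%ΔQ_A ≈ ε × %ΔP_B = 0.111 × (-21.4%) = -2.4%.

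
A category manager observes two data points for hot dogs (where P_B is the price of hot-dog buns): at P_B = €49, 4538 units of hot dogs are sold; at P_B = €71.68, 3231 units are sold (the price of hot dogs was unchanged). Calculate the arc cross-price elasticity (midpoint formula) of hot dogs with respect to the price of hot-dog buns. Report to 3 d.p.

ΔQ_A = 3231 − 4538 = -1307; ΔP_B = 71.68 − 49 = 22.68.
Midpoints: Q̄_A = 3884.5, P̄_B = 60.34.
ε = (ΔQ_A/Q̄_A)/(ΔP_B/P̄_B) = (-1307/3884.5)/(22.68/60.34) ≈ -0.895.

-0.895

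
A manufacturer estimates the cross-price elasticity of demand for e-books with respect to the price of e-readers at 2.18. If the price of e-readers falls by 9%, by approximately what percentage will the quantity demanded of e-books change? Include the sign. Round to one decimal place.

%ΔQ ≈ ε × %ΔP of e-readers = 2.18 × (-9%) = -19.6%.
Demand for e-books falls by about 19.6%.

-19.6%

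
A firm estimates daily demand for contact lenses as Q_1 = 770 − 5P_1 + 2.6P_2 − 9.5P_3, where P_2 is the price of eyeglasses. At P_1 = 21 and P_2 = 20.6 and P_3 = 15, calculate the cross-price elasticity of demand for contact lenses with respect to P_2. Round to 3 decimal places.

At P_1 = 21 and P_2 = 20.6 and P_3 = 15: Q_1 = 576.06.
∂Q_1/∂P_2 = 2.6.
ε = (∂Q_1/∂P_2)(P_2/Q_1) = 2.6 × (20.6/576.06) ≈ 0.093.
Since ε > 0, contact lenses and eyeglasses are substitutes.

0.093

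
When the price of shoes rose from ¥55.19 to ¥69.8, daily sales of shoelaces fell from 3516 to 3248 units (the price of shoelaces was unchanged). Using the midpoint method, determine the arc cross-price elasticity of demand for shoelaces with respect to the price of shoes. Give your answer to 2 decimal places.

-0.34

ΔQ_A = 3248 − 3516 = -268; ΔP_B = 69.8 − 55.19 = 14.61.
Midpoints: Q̄_A = 3382.0, P̄_B = 62.49.
ε = (ΔQ_A/Q̄_A)/(ΔP_B/P̄_B) = (-268/3382.0)/(14.61/62.49) ≈ -0.34.
ε < 0: shoelaces and shoes are complements.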